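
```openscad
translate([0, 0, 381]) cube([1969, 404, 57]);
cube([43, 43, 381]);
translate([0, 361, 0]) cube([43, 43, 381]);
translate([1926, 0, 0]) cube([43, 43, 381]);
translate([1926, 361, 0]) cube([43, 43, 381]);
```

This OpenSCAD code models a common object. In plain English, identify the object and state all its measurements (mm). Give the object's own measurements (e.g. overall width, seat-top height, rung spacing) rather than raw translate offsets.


A long wooden bench with a 1969 mm (x) × 404 mm (y) seat, 57 mm thick, its top surface 438 mm above the floor. Four 43 mm square legs at the seat corners, flush with the edges, run from z = 0 to the seat underside.


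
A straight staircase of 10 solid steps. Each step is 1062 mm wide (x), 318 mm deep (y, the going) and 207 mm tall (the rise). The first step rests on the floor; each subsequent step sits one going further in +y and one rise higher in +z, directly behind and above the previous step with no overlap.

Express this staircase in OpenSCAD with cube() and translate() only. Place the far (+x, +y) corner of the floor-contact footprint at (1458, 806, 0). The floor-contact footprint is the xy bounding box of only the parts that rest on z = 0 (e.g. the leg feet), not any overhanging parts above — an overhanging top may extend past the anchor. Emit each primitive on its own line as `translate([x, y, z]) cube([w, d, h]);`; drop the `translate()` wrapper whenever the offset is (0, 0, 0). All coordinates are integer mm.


translate([396, 488, 0]) cube([1062, 318, 207]);
translate([396, 806, 207]) cube([1062, 318, 207]);
translate([396, 1124, 414]) cube([1062, 318, 207]);
translate([396, 1442, 621]) cube([1062, 318, 207]);
translate([396, 1760, 828]) cube([1062, 318, 207]);
translate([396, 2078, 1035]) cube([1062, 318, 207]);
translate([396, 2396, 1242]) cube([1062, 318, 207]);
translate([396, 2714, 1449]) cube([1062, 318, 207]);
translate([396, 3032, 1656]) cube([1062, 318, 207]);
translate([396, 3350, 1863]) cube([1062, 318, 207]);


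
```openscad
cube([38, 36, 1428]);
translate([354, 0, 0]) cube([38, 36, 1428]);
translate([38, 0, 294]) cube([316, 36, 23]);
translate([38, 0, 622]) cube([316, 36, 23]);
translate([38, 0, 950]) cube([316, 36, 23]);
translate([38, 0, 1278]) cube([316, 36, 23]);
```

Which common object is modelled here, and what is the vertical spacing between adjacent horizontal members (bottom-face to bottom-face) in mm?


A ladder. The rung spacing is 328 mm.

Two tall 38×36 posts with 4 short bars between them — a ladder. Adjacent rungs sit at z = 294 and z = 622, so the spacing is 622 − 294 = 328 mm.


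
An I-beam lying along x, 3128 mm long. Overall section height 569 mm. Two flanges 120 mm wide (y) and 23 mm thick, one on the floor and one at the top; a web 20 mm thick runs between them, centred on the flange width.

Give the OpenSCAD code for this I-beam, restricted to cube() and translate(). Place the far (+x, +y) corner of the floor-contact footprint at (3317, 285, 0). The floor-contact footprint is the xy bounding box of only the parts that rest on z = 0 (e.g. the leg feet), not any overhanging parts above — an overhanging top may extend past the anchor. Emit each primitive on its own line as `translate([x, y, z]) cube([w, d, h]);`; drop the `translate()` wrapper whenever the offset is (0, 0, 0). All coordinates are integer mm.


translate([189, 165, 0]) cube([3128, 120, 23]);
translate([189, 215, 23]) cube([3128, 20, 523]);
translate([189, 165, 546]) cube([3128, 120, 23]);


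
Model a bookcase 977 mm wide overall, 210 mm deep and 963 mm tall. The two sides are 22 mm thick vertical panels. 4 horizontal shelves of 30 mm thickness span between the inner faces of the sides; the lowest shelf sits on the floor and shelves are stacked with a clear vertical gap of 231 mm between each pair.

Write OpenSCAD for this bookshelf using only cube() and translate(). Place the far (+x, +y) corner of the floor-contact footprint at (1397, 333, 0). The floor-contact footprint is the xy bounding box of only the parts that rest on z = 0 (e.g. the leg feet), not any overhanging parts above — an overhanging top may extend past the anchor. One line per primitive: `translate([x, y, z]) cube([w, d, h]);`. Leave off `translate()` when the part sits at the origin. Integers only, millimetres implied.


translate([420, 123, 0]) cube([22, 210, 963]);
translate([1375, 123, 0]) cube([22, 210, 963]);
translate([442, 123, 0]) cube([933, 210, 30]);
translate([442, 123, 261]) cube([933, 210, 30]);
translate([442, 123, 522]) cube([933, 210, 30]);
translate([442, 123, 783]) cube([933, 210, 30]);


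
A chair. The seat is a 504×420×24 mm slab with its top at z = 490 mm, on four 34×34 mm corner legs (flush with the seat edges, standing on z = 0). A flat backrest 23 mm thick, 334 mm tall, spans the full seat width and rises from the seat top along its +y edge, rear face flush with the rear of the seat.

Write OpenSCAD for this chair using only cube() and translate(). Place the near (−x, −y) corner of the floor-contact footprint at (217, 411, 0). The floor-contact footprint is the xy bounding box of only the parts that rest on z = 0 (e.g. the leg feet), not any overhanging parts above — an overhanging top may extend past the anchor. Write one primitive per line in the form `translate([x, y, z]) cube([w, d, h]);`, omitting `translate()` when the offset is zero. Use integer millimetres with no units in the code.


translate([217, 411, 466]) cube([504, 420, 24]);
translate([217, 411, 0]) cube([34, 34, 466]);
translate([687, 411, 0]) cube([34, 34, 466]);
translate([217, 797, 0]) cube([34, 34, 466]);
translate([687, 797, 0]) cube([34, 34, 466]);
translate([217, 808, 490]) cube([504, 23, 334]);


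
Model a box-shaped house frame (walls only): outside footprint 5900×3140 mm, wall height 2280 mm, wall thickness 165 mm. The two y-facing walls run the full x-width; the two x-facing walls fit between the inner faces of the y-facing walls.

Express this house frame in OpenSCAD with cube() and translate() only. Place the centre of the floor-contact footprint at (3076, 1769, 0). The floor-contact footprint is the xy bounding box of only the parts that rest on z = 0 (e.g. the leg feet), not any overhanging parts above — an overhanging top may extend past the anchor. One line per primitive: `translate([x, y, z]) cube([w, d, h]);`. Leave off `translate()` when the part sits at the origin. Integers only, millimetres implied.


translate([126, 199, 0]) cube([5900, 165, 2280]);
translate([126, 3174, 0]) cube([5900, 165, 2280]);
translate([126, 364, 0]) cube([165, 2810, 2280]);
translate([5861, 364, 0]) cube([165, 2810, 2280]);


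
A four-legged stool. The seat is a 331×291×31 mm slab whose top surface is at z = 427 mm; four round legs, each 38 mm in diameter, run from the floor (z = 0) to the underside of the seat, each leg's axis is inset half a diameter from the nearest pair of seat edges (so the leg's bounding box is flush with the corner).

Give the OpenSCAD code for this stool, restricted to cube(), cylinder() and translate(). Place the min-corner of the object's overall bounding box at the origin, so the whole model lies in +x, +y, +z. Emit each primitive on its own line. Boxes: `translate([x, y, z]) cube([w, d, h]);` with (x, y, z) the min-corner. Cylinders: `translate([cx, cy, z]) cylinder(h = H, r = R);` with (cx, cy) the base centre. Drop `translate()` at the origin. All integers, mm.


translate([0, 0, 396]) cube([331, 291, 31]);
translate([19, 19, 0]) cylinder(h = 396, r = 19);
translate([312, 19, 0]) cylinder(h = 396, r = 19);
translate([19, 272, 0]) cylinder(h = 396, r = 19);
translate([312, 272, 0]) cylinder(h = 396, r = 19);


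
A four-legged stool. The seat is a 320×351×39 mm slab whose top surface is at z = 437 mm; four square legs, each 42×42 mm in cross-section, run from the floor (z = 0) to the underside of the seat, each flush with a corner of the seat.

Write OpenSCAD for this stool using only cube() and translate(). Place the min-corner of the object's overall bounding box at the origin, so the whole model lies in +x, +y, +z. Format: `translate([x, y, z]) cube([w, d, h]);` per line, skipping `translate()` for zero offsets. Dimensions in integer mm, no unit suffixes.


translate([0, 0, 398]) cube([320, 351, 39]);
cube([42, 42, 398]);
translate([278, 0, 0]) cube([42, 42, 398]);
translate([0, 309, 0]) cube([42, 42, 398]);
translate([278, 309, 0]) cube([42, 42, 398]);


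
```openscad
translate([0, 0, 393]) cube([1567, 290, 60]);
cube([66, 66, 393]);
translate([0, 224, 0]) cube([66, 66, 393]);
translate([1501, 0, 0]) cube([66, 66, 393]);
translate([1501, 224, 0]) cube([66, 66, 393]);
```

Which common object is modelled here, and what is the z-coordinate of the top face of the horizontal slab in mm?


A bench. The seat-top height is 453 mm.

A long slab on four corner posts — a bench. The slab sits at z = 393 with thickness 60, so the top is 393 + 60 = 453 mm.


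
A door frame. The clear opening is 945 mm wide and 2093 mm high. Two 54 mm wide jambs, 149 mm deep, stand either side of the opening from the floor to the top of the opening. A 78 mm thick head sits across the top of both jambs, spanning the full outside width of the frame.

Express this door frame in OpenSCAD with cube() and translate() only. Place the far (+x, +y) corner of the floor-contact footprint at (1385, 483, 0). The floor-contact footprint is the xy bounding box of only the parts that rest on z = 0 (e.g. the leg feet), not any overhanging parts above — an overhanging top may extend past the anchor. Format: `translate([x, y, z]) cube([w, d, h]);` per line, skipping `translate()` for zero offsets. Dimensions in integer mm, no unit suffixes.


translate([332, 334, 0]) cube([54, 149, 2093]);
translate([1331, 334, 0]) cube([54, 149, 2093]);
translate([332, 334, 2093]) cube([1053, 149, 78]);


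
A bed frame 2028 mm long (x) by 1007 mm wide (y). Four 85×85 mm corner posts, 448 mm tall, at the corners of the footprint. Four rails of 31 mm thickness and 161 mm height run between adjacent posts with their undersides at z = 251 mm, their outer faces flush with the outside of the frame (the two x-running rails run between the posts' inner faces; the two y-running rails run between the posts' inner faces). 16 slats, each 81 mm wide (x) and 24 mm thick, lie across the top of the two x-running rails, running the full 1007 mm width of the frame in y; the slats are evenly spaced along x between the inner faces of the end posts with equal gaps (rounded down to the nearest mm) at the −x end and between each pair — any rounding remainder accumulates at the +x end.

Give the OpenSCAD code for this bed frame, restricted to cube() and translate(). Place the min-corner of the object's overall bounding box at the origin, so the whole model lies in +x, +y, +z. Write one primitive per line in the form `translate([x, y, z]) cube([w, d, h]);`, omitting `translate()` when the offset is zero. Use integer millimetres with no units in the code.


// slat z = rail_z + rail_h = 251 + 161 = 412
// slat gap = ⌊(1858 − 16·81) / 17⌋ = 33
cube([85, 85, 448]);
translate([0, 922, 0]) cube([85, 85, 448]);
translate([1943, 0, 0]) cube([85, 85, 448]);
translate([1943, 922, 0]) cube([85, 85, 448]);
translate([85, 0, 251]) cube([1858, 31, 161]);
translate([85, 976, 251]) cube([1858, 31, 161]);
translate([0, 85, 251]) cube([31, 837, 161]);
translate([1997, 85, 251]) cube([31, 837, 161]);
translate([118, 0, 412]) cube([81, 1007, 24]);
translate([232, 0, 412]) cube([81, 1007, 24]);
translate([346, 0, 412]) cube([81, 1007, 24]);
translate([460, 0, 412]) cube([81, 1007, 24]);
translate([574, 0, 412]) cube([81, 1007, 24]);
translate([688, 0, 412]) cube([81, 1007, 24]);
translate([802, 0, 412]) cube([81, 1007, 24]);
translate([916, 0, 412]) cube([81, 1007, 24]);
translate([1030, 0, 412]) cube([81, 1007, 24]);
translate([1144, 0, 412]) cube([81, 1007, 24]);
translate([1258, 0, 412]) cube([81, 1007, 24]);
translate([1372, 0, 412]) cube([81, 1007, 24]);
translate([1486, 0, 412]) cube([81, 1007, 24]);
translate([1600, 0, 412]) cube([81, 1007, 24]);
translate([1714, 0, 412]) cube([81, 1007, 24]);
translate([1828, 0, 412]) cube([81, 1007, 24]);


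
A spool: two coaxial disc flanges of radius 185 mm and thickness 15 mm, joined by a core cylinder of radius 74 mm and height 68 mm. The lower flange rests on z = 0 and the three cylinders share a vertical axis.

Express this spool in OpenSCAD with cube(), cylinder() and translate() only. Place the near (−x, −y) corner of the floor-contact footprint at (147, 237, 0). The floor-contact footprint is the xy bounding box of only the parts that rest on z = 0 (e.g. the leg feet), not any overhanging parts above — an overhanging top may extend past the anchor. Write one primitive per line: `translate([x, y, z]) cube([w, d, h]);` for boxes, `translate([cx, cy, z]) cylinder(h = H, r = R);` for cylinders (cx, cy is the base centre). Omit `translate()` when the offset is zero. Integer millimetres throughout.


translate([332, 422, 0]) cylinder(h = 15, r = 185);
translate([332, 422, 15]) cylinder(h = 68, r = 74);
translate([332, 422, 83]) cylinder(h = 15, r = 185);


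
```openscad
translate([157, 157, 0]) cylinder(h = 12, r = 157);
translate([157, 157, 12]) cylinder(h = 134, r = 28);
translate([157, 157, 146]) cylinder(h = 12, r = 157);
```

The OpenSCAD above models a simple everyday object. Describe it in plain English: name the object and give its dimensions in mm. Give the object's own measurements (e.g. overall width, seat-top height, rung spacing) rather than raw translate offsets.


A spool: two coaxial disc flanges of radius 157 mm and thickness 12 mm, joined by a core cylinder of radius 28 mm and height 134 mm. The lower flange rests on z = 0 and the three cylinders share a vertical axis.


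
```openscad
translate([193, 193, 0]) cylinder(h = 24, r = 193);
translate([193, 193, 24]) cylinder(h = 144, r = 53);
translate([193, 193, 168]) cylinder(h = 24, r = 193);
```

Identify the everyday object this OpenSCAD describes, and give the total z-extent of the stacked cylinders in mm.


A spool. The overall height is 192 mm.

Three coaxial cylinders, large–small–large — a spool. Two 24 mm flanges and a 144 mm core give 24 + 144 + 24 = 192 mm.


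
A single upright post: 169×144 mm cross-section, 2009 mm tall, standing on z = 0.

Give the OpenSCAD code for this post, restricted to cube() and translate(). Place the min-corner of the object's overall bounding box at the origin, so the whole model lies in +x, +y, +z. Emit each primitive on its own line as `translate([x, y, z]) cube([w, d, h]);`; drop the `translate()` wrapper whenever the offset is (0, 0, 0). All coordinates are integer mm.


cube([169, 144, 2009]);


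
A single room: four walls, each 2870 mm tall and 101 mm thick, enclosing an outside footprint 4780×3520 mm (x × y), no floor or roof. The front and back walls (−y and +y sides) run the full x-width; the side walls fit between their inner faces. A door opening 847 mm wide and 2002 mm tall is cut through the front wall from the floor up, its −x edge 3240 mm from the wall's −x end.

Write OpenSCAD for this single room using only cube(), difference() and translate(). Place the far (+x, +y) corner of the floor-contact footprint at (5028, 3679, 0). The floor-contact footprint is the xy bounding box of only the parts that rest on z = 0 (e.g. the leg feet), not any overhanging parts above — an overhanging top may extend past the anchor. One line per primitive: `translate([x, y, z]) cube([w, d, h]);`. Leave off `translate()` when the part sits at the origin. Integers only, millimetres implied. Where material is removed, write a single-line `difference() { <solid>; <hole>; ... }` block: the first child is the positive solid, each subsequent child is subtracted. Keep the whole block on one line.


difference() { translate([248, 159, 0]) cube([4780, 101, 2870]); translate([3488, 159, 0]) cube([847, 101, 2002]); }
translate([248, 3578, 0]) cube([4780, 101, 2870]);
translate([248, 260, 0]) cube([101, 3318, 2870]);
translate([4927, 260, 0]) cube([101, 3318, 2870]);


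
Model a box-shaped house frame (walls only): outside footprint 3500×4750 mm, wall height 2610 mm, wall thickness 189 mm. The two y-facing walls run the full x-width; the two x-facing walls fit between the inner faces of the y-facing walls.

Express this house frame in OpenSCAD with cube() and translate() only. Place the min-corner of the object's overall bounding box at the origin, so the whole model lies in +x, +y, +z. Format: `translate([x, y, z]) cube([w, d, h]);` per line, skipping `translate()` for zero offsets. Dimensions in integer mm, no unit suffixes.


cube([3500, 189, 2610]);
translate([0, 4561, 0]) cube([3500, 189, 2610]);
translate([0, 189, 0]) cube([189, 4372, 2610]);
translate([3311, 189, 0]) cube([189, 4372, 2610]);


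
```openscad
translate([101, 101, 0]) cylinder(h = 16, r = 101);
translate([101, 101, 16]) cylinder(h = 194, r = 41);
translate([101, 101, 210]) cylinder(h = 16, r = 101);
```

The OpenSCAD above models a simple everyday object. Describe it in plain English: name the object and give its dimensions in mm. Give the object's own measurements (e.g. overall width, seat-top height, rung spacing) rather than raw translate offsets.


A spool: two coaxial disc flanges of radius 101 mm and thickness 16 mm, joined by a core cylinder of radius 41 mm and height 194 mm. The lower flange rests on z = 0 and the three cylinders share a vertical axis.


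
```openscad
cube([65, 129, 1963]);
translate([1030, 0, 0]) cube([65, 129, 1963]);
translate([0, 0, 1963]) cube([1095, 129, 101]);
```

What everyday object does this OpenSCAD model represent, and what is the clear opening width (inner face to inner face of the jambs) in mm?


A door frame. The clear opening width is 965 mm.

Two 1963 mm tall posts with a header on top — a door frame. The left jamb is 65 mm wide at x = 0; the right jamb starts at x = 1030. The clear opening is 1030 − 65 = 965 mm.


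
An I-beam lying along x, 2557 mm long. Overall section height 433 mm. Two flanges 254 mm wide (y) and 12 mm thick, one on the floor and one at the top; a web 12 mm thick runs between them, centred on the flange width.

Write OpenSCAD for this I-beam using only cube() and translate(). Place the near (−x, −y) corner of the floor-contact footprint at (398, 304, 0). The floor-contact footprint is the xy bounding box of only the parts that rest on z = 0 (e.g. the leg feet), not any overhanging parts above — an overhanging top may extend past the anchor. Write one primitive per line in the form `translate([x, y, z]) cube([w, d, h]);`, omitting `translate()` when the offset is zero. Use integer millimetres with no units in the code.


translate([398, 304, 0]) cube([2557, 254, 12]);
translate([398, 425, 12]) cube([2557, 12, 409]);
translate([398, 304, 421]) cube([2557, 254, 12]);


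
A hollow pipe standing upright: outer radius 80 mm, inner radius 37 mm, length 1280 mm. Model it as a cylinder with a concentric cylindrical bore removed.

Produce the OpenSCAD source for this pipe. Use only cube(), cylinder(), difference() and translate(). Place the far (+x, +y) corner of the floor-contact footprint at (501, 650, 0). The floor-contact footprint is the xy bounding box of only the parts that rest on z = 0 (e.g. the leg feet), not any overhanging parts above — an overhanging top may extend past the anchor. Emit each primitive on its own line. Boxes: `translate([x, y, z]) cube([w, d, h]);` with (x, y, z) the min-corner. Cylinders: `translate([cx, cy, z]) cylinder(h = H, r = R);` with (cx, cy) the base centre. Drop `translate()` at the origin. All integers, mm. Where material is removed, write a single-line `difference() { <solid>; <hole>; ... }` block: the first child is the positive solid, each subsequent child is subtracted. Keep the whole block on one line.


difference() { translate([421, 570, 0]) cylinder(h = 1280, r = 80); translate([421, 570, 0]) cylinder(h = 1280, r = 37); }


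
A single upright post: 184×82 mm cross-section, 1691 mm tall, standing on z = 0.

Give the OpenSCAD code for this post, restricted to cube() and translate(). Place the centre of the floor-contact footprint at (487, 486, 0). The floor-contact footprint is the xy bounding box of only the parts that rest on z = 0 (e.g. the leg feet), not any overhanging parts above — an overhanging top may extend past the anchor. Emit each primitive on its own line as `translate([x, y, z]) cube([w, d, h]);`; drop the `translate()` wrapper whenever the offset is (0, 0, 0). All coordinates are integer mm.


translate([395, 445, 0]) cube([184, 82, 1691]);


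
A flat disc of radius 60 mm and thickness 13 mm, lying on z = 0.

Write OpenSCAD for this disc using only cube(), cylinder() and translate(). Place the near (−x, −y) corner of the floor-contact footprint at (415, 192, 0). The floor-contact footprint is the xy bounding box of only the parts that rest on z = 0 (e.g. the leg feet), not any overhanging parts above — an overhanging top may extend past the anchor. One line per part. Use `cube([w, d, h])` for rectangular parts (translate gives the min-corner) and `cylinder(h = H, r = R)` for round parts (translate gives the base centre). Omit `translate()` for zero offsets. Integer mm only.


translate([475, 252, 0]) cylinder(h = 13, r = 60);


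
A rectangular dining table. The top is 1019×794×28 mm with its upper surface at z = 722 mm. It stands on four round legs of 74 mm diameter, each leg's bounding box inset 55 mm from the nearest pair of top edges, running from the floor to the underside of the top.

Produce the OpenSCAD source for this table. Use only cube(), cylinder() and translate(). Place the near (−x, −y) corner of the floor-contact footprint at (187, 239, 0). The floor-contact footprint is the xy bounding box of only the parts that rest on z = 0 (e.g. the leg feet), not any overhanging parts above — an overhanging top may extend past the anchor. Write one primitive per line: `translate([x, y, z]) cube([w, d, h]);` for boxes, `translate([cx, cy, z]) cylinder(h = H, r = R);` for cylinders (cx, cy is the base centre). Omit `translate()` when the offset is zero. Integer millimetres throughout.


// leg_h = 722 - 28 = 694
translate([132, 184, 694]) cube([1019, 794, 28]);
translate([224, 276, 0]) cylinder(h = 694, r = 37);
translate([1059, 276, 0]) cylinder(h = 694, r = 37);
translate([224, 886, 0]) cylinder(h = 694, r = 37);
translate([1059, 886, 0]) cylinder(h = 694, r = 37);


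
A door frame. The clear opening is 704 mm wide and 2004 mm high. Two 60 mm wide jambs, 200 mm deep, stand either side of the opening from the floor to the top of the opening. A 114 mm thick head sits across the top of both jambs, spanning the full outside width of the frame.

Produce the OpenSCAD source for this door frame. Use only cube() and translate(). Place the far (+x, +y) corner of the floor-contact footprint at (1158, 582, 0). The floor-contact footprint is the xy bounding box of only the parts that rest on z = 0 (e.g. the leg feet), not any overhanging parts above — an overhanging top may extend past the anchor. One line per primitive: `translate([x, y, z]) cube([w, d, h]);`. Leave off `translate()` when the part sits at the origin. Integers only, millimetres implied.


translate([334, 382, 0]) cube([60, 200, 2004]);
translate([1098, 382, 0]) cube([60, 200, 2004]);
translate([334, 382, 2004]) cube([824, 200, 114]);


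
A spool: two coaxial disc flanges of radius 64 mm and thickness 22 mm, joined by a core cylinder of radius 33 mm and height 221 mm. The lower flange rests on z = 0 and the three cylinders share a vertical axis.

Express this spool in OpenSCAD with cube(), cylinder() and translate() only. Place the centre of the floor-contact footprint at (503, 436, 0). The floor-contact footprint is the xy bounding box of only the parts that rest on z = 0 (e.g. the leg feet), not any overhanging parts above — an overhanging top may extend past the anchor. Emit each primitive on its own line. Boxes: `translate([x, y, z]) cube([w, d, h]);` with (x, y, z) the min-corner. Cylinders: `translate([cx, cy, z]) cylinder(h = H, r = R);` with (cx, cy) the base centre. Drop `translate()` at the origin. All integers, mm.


translate([503, 436, 0]) cylinder(h = 22, r = 64);
translate([503, 436, 22]) cylinder(h = 221, r = 33);
translate([503, 436, 243]) cylinder(h = 22, r = 64);


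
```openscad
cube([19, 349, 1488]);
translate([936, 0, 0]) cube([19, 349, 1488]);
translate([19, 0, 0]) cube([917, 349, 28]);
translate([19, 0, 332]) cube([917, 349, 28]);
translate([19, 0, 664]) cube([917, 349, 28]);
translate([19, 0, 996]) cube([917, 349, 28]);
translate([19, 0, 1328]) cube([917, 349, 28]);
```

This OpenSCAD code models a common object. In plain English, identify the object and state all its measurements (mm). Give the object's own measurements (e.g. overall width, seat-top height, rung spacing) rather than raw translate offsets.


An open bookshelf. Two side panels, each 19 mm thick, 349 mm deep and 1488 mm tall, stand 955 mm apart (outside-to-outside). Between them sit 5 shelves, each 28 mm thick and 349 mm deep, spanning the full gap between the sides. The bottom shelf rests on the floor (its underside at z = 0) and the clear gap between one shelf's top and the next shelf's underside is 304 mm.


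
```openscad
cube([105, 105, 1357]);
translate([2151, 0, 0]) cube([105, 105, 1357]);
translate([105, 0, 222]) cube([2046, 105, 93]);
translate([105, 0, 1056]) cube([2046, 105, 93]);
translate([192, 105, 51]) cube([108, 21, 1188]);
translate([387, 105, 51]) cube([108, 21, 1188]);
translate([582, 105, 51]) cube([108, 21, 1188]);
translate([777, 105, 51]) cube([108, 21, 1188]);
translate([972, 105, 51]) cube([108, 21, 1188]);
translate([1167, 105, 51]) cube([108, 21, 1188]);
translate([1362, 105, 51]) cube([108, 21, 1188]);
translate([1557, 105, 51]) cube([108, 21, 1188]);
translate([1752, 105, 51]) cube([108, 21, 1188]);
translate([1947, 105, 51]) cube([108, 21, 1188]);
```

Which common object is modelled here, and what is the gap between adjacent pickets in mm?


A fence section. The picket gap is 87 mm.

Two posts, two rails, 10 pickets — a fence section. Span 2046 mm holds 10 pickets of 108 mm with 11 equal gaps: ⌊(2046 − 10·108) / 11⌋ = 87 mm.


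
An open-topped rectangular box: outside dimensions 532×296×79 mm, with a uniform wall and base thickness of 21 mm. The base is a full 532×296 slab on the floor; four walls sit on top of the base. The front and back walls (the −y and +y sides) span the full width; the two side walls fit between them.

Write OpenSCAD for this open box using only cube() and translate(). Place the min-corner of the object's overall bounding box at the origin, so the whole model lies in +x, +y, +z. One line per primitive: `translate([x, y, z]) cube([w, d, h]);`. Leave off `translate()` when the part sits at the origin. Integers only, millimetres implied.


cube([532, 296, 21]);
translate([0, 0, 21]) cube([532, 21, 58]);
translate([0, 275, 21]) cube([532, 21, 58]);
translate([0, 21, 21]) cube([21, 254, 58]);
translate([511, 21, 21]) cube([21, 254, 58]);


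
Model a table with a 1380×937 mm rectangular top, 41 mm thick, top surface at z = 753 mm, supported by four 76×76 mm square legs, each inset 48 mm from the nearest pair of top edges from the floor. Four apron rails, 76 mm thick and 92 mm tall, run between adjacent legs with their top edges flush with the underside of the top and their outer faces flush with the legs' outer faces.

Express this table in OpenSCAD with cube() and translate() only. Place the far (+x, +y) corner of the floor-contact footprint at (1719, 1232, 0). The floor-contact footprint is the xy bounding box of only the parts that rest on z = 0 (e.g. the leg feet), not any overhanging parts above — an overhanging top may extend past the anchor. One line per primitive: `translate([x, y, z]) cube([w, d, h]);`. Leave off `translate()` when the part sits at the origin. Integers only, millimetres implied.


translate([387, 343, 712]) cube([1380, 937, 41]);
translate([435, 391, 0]) cube([76, 76, 712]);
translate([1643, 391, 0]) cube([76, 76, 712]);
translate([435, 1156, 0]) cube([76, 76, 712]);
translate([1643, 1156, 0]) cube([76, 76, 712]);
translate([511, 391, 620]) cube([1132, 76, 92]);
translate([511, 1156, 620]) cube([1132, 76, 92]);
translate([435, 467, 620]) cube([76, 689, 92]);
translate([1643, 467, 620]) cube([76, 689, 92]);


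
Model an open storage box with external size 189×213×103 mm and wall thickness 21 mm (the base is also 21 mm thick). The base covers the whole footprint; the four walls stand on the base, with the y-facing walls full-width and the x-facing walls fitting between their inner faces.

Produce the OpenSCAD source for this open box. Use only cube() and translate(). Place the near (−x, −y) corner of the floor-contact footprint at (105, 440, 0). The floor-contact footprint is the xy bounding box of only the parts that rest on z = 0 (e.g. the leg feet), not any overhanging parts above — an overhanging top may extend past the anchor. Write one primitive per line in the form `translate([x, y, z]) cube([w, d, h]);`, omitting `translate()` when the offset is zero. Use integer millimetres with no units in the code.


translate([105, 440, 0]) cube([189, 213, 21]);
translate([105, 440, 21]) cube([189, 21, 82]);
translate([105, 632, 21]) cube([189, 21, 82]);
translate([105, 461, 21]) cube([21, 171, 82]);
translate([273, 461, 21]) cube([21, 171, 82]);


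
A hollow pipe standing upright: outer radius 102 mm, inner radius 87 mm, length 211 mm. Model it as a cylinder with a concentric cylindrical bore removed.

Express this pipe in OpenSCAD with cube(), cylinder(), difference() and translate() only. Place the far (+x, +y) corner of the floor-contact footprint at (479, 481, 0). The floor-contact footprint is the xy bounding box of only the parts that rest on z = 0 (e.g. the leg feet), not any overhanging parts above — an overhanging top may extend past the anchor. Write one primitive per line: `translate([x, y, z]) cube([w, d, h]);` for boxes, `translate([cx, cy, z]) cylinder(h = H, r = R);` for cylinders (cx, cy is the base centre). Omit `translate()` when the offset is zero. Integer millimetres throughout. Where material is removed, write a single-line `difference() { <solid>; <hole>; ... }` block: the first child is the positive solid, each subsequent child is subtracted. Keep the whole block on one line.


difference() { translate([377, 379, 0]) cylinder(h = 211, r = 102); translate([377, 379, 0]) cylinder(h = 211, r = 87); }


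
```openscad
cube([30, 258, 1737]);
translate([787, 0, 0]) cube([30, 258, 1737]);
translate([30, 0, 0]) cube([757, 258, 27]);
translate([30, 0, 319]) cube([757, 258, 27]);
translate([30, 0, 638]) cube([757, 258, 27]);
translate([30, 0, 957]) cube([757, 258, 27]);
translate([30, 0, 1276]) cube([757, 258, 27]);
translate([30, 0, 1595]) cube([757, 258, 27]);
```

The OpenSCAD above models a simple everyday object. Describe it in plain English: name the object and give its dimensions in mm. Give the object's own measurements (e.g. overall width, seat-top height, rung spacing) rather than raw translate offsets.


An open bookshelf. Two side panels, each 30 mm thick, 258 mm deep and 1737 mm tall, stand 817 mm apart (outside-to-outside). Between them sit 6 shelves, each 27 mm thick and 258 mm deep, spanning the full gap between the sides. The bottom shelf rests on the floor (its underside at z = 0) and the clear gap between one shelf's top and the next shelf's underside is 292 mm.


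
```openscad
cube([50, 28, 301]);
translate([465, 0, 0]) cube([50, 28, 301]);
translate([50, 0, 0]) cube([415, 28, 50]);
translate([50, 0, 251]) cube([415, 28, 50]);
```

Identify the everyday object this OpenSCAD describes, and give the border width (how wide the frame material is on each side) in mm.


A picture frame. The border width is 50 mm.

Four thin pieces enclosing a rectangular opening — a picture frame. The two full-height stiles are 301 mm tall; the top rail sits at z = 251 and is 50 mm tall, so the border above the opening is 301 − 251 = 50 mm, matching the stile x-width.


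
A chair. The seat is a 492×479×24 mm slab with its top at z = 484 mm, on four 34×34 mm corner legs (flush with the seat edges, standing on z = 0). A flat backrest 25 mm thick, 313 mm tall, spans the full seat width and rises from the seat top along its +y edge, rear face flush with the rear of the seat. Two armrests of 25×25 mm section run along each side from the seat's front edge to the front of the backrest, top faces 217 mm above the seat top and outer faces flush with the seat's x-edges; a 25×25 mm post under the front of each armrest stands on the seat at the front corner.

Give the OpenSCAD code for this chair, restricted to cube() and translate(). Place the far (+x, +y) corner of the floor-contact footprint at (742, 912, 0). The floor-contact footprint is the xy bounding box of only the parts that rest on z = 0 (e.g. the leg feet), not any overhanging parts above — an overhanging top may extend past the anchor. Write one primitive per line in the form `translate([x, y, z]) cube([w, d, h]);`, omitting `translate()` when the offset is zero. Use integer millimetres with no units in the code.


// leg_h = 484 - 24 = 460
// arm post h = 217 - 25 = 192
translate([250, 433, 460]) cube([492, 479, 24]);
translate([250, 433, 0]) cube([34, 34, 460]);
translate([708, 433, 0]) cube([34, 34, 460]);
translate([250, 878, 0]) cube([34, 34, 460]);
translate([708, 878, 0]) cube([34, 34, 460]);
translate([250, 887, 484]) cube([492, 25, 313]);
translate([250, 433, 676]) cube([25, 454, 25]);
translate([717, 433, 676]) cube([25, 454, 25]);
translate([250, 433, 484]) cube([25, 25, 192]);
translate([717, 433, 484]) cube([25, 25, 192]);


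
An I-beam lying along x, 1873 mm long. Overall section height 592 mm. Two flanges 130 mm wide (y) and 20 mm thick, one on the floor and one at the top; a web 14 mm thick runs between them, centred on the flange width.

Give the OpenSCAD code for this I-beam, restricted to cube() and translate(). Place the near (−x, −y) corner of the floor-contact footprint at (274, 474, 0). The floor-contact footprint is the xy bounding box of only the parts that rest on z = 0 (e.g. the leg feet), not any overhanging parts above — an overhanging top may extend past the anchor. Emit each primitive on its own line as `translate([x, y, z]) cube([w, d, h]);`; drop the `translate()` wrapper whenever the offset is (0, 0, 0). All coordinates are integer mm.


translate([274, 474, 0]) cube([1873, 130, 20]);
translate([274, 532, 20]) cube([1873, 14, 552]);
translate([274, 474, 572]) cube([1873, 130, 20]);


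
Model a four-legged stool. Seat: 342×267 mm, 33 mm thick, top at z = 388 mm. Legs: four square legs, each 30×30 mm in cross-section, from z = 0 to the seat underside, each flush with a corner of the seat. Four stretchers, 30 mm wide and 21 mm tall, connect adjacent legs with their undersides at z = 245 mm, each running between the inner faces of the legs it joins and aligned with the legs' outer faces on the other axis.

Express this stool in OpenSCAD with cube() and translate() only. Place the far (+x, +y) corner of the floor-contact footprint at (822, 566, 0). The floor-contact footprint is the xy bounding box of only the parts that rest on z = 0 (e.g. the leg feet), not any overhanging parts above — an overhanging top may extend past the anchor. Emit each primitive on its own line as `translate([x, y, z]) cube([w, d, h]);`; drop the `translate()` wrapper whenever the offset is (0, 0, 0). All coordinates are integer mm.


translate([480, 299, 355]) cube([342, 267, 33]);
translate([480, 299, 0]) cube([30, 30, 355]);
translate([792, 299, 0]) cube([30, 30, 355]);
translate([480, 536, 0]) cube([30, 30, 355]);
translate([792, 536, 0]) cube([30, 30, 355]);
translate([510, 299, 245]) cube([282, 30, 21]);
translate([510, 536, 245]) cube([282, 30, 21]);
translate([480, 329, 245]) cube([30, 207, 21]);
translate([792, 329, 245]) cube([30, 207, 21]);


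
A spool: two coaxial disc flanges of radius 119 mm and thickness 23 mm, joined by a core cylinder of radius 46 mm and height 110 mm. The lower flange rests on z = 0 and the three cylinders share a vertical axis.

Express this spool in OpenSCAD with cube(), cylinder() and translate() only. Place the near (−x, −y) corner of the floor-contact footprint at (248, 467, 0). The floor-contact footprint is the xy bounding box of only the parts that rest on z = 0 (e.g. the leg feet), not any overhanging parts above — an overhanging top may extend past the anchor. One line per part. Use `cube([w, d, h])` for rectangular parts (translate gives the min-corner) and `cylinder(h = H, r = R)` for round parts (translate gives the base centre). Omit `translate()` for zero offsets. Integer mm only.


translate([367, 586, 0]) cylinder(h = 23, r = 119);
translate([367, 586, 23]) cylinder(h = 110, r = 46);
translate([367, 586, 133]) cylinder(h = 23, r = 119);


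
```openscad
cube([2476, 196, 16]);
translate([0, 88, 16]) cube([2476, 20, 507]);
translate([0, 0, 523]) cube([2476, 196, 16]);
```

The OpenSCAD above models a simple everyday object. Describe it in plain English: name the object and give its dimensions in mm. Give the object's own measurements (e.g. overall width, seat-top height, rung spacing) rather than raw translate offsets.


An I-beam lying along x, 2476 mm long. Overall section height 539 mm. Two flanges 196 mm wide (y) and 16 mm thick, one on the floor and one at the top; a web 20 mm thick runs between them, centred on the flange width.


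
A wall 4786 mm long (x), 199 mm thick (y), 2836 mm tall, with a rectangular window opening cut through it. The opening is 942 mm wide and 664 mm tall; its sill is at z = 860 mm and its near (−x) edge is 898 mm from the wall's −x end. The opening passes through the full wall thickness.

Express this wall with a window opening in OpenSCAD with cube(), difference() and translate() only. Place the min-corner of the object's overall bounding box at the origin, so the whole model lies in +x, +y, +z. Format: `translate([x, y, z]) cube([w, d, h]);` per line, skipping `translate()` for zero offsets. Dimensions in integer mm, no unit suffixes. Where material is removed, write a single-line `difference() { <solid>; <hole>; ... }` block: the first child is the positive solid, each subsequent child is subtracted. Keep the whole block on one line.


difference() { cube([4786, 199, 2836]); translate([898, 0, 860]) cube([942, 199, 664]); }


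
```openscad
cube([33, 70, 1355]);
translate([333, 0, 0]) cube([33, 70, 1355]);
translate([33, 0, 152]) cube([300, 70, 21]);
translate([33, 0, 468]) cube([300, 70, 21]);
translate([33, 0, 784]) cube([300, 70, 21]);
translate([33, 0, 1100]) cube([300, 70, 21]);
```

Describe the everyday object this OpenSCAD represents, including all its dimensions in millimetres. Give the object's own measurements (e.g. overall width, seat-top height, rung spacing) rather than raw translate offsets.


A straight ladder. Two 33×70 mm vertical rails, 1355 mm tall, stand 366 mm apart (outside-to-outside) with their front faces coplanar on the −y side. 4 rungs, each 70 mm deep and 21 mm tall, span between the inner faces of the rails, front faces flush with the rails. The lowest rung's underside is at z = 152 mm and rungs are spaced 316 mm apart (underside to underside).


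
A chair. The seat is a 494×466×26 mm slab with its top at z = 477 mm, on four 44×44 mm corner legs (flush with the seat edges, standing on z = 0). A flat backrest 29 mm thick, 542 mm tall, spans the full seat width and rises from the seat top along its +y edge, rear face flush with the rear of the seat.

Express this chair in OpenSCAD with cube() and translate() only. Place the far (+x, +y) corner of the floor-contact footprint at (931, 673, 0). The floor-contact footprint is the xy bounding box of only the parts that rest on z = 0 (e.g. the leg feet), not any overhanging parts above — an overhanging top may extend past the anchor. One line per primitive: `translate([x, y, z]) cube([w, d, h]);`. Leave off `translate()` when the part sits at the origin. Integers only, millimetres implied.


// leg_h = 477 - 26 = 451
translate([437, 207, 451]) cube([494, 466, 26]);
translate([437, 207, 0]) cube([44, 44, 451]);
translate([887, 207, 0]) cube([44, 44, 451]);
translate([437, 629, 0]) cube([44, 44, 451]);
translate([887, 629, 0]) cube([44, 44, 451]);
translate([437, 644, 477]) cube([494, 29, 542]);
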